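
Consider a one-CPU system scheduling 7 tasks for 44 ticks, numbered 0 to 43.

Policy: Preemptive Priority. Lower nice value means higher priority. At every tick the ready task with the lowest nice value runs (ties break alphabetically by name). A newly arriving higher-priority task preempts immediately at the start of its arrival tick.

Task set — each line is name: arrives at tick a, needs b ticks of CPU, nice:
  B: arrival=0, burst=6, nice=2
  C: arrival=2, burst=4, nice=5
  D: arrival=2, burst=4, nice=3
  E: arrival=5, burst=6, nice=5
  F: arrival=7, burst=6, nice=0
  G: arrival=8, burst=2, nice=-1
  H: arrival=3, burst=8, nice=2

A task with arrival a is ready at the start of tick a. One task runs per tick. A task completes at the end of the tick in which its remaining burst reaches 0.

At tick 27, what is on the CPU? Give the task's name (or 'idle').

t=0: ready={B} → run B
t=1: ready={B} → run B
t=2: ready={B,C,D} → run B
t=3: ready={B,C,D,H} → run B
t=4: ready={B,C,D,H} → run B
t=5: ready={B,C,D,E,H} → run B
t=6: ready={C,D,E,H} → run H
t=7: ready={C,D,E,F,H} → run F
t=8: ready={C,D,E,F,G,H} → run G
t=9: ready={C,D,E,F,G,H} → run G
t=10: ready={C,D,E,F,H} → run F
t=11: ready={C,D,E,F,H} → run F
t=12: ready={C,D,E,F,H} → run F
t=13: ready={C,D,E,F,H} → run F
t=14: ready={C,D,E,F,H} → run F
t=15: ready={C,D,E,H} → run H
t=16: ready={C,D,E,H} → run H
t=17: ready={C,D,E,H} → run H
t=18: ready={C,D,E,H} → run H
t=19: ready={C,D,E,H} → run H
t=20: ready={C,D,E,H} → run H
t=21: ready={C,D,E,H} → run H
t=22: ready={C,D,E} → run D
t=23: ready={C,D,E} → run D
t=24: ready={C,D,E} → run D
t=25: ready={C,D,E} → run D
t=26: ready={C,E} → run C
t=27: ready={C,E} → run C
t=28: ready={C,E} → run C
t=29: ready={C,E} → run C
t=30: ready={E} → run E
t=31: ready={E} → run E
t=32: ready={E} → run E
t=33: ready={E} → run E
t=34: ready={E} → run E
t=35: ready={E} → run E
t=36: (idle)
t=37: (idle)
t=38: (idle)
t=39: (idle)
t=40: (idle)
t=41: (idle)
t=42: (idle)
t=43: (idle)

running at tick 27 = C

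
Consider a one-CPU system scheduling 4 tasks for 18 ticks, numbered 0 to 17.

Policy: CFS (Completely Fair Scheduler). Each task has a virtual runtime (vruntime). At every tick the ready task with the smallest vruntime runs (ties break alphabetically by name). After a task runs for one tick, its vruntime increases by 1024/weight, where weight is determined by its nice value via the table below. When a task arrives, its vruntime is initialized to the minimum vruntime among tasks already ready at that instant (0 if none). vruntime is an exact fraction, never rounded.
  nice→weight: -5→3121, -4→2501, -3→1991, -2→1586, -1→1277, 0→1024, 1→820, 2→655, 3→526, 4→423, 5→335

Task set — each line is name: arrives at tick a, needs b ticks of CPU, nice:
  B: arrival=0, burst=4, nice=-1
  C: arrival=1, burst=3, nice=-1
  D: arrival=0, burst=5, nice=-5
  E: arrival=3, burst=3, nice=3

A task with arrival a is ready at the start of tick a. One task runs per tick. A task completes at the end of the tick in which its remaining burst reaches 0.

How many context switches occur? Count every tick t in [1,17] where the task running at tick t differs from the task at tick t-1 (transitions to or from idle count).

t=0: vr[B=0 D=0] → run B
t=1: vr[B=1024/1277 C=0 D=0] → run C
t=2: vr[B=1024/1277 C=1024/1277 D=0] → run D
t=3: vr[B=1024/1277 C=1024/1277 D=1024/3121 E=1024/3121] → run D
t=4: vr[B=1024/1277 C=1024/1277 D=2048/3121 E=1024/3121] → run E
t=5: vr[B=1024/1277 C=1024/1277 D=2048/3121 E=1867264/820823] → run D
t=6: vr[B=1024/1277 C=1024/1277 D=3072/3121 E=1867264/820823] → run B
t=7: vr[B=2048/1277 C=1024/1277 D=3072/3121 E=1867264/820823] → run C
t=8: vr[B=2048/1277 C=2048/1277 D=3072/3121 E=1867264/820823] → run D
t=9: vr[B=2048/1277 C=2048/1277 D=4096/3121 E=1867264/820823] → run D
t=10: vr[B=2048/1277 C=2048/1277 E=1867264/820823] → run B
t=11: vr[B=3072/1277 C=2048/1277 E=1867264/820823] → run C
t=12: vr[B=3072/1277 E=1867264/820823] → run E
t=13: vr[B=3072/1277 E=3465216/820823] → run B
t=14: vr[E=3465216/820823] → run E
t=15: (idle)
t=16: (idle)
t=17: (idle)

context switches = 13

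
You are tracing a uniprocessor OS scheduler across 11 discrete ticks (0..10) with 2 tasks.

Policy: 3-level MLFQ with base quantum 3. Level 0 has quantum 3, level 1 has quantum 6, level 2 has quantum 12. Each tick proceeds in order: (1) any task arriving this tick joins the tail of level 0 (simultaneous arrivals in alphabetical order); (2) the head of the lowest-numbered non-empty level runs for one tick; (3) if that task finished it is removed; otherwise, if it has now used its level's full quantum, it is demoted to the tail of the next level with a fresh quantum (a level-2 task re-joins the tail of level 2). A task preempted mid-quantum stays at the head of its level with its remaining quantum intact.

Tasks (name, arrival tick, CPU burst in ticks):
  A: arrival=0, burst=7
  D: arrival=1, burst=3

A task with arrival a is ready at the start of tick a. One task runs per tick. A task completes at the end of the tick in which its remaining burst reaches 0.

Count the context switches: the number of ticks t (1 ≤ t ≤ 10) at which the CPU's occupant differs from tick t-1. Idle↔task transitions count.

t=0: L0/L1/L2 = A/-/- → run A
t=1: L0/L1/L2 = AD/-/- → run A
t=2: L0/L1/L2 = AD/-/- → run A
t=3: L0/L1/L2 = D/A/- → run D
t=4: L0/L1/L2 = D/A/- → run D
t=5: L0/L1/L2 = D/A/- → run D
t=6: L0/L1/L2 = -/A/- → run A
t=7: L0/L1/L2 = -/A/- → run A
t=8: L0/L1/L2 = -/A/- → run A
t=9: L0/L1/L2 = -/A/- → run A
t=10: (idle)

context switches = 3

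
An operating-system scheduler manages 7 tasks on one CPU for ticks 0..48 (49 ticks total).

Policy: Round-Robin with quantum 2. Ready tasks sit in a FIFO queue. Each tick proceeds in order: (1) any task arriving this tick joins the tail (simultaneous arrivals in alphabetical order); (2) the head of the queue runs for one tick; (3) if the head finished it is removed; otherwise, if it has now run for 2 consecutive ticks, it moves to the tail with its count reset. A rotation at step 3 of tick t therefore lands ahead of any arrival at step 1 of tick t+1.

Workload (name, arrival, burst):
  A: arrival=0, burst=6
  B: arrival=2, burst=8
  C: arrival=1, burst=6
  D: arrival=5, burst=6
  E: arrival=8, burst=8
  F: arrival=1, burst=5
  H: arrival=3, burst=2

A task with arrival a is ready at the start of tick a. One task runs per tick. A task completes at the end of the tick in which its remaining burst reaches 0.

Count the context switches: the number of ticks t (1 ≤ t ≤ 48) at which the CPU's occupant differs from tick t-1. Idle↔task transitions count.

t=0: queue=[A] q_used=0 → run A
t=1: queue=[A,C,F] q_used=1 → run A
t=2: queue=[C,F,A,B] q_used=0 → run C
t=3: queue=[C,F,A,B,H] q_used=1 → run C
t=4: queue=[F,A,B,H,C] q_used=0 → run F
t=5: queue=[F,A,B,H,C,D] q_used=1 → run F
t=6: queue=[A,B,H,C,D,F] q_used=0 → run A
t=7: queue=[A,B,H,C,D,F] q_used=1 → run A
t=8: queue=[B,H,C,D,F,A,E] q_used=0 → run B
t=9: queue=[B,H,C,D,F,A,E] q_used=1 → run B
t=10: queue=[H,C,D,F,A,E,B] q_used=0 → run H
t=11: queue=[H,C,D,F,A,E,B] q_used=1 → run H
t=12: queue=[C,D,F,A,E,B] q_used=0 → run C
t=13: queue=[C,D,F,A,E,B] q_used=1 → run C
t=14: queue=[D,F,A,E,B,C] q_used=0 → run D
t=15: queue=[D,F,A,E,B,C] q_used=1 → run D
t=16: queue=[F,A,E,B,C,D] q_used=0 → run F
t=17: queue=[F,A,E,B,C,D] q_used=1 → run F
t=18: queue=[A,E,B,C,D,F] q_used=0 → run A
t=19: queue=[A,E,B,C,D,F] q_used=1 → run A
t=20: queue=[E,B,C,D,F] q_used=0 → run E
t=21: queue=[E,B,C,D,F] q_used=1 → run E
t=22: queue=[B,C,D,F,E] q_used=0 → run B
t=23: queue=[B,C,D,F,E] q_used=1 → run B
t=24: queue=[C,D,F,E,B] q_used=0 → run C
t=25: queue=[C,D,F,E,B] q_used=1 → run C
t=26: queue=[D,F,E,B] q_used=0 → run D
t=27: queue=[D,F,E,B] q_used=1 → run D
t=28: queue=[F,E,B,D] q_used=0 → run F
t=29: queue=[E,B,D] q_used=0 → run E
t=30: queue=[E,B,D] q_used=1 → run E
t=31: queue=[B,D,E] q_used=0 → run B
t=32: queue=[B,D,E] q_used=1 → run B
t=33: queue=[D,E,B] q_used=0 → run D
t=34: queue=[D,E,B] q_used=1 → run D
t=35: queue=[E,B] q_used=0 → run E
t=36: queue=[E,B] q_used=1 → run E
t=37: queue=[B,E] q_used=0 → run B
t=38: queue=[B,E] q_used=1 → run B
t=39: queue=[E] q_used=0 → run E
t=40: queue=[E] q_used=1 → run E
t=41: (idle)
t=42: (idle)
t=43: (idle)
t=44: (idle)
t=45: (idle)
t=46: (idle)
t=47: (idle)
t=48: (idle)

context switches = 21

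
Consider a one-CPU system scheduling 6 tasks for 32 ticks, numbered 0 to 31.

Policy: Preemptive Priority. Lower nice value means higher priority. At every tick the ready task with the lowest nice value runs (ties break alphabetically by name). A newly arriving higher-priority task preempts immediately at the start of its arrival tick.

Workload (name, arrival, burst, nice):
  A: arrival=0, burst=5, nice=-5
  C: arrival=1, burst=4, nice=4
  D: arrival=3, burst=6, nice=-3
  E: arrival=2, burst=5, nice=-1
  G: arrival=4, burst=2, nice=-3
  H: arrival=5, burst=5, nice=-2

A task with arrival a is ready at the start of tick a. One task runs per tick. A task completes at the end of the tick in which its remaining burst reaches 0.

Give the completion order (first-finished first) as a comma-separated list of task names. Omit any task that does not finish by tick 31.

completion order = A, D, G, H, E, C

t=0: ready={A} → run A
t=1: ready={A,C} → run A
t=2: ready={A,C,E} → run A
t=3: ready={A,C,D,E} → run A
t=4: ready={A,C,D,E,G} → run A
t=5: ready={C,D,E,G,H} → run D
t=6: ready={C,D,E,G,H} → run D
t=7: ready={C,D,E,G,H} → run D
t=8: ready={C,D,E,G,H} → run D
t=9: ready={C,D,E,G,H} → run D
t=10: ready={C,D,E,G,H} → run D
t=11: ready={C,E,G,H} → run G
t=12: ready={C,E,G,H} → run G
t=13: ready={C,E,H} → run H
t=14: ready={C,E,H} → run H
t=15: ready={C,E,H} → run H
t=16: ready={C,E,H} → run H
t=17: ready={C,E,H} → run H
t=18: ready={C,E} → run E
t=19: ready={C,E} → run E
t=20: ready={C,E} → run E
t=21: ready={C,E} → run E
t=22: ready={C,E} → run E
t=23: ready={C} → run C
t=24: ready={C} → run C
t=25: ready={C} → run C
t=26: ready={C} → run C
t=27: (idle)
t=28: (idle)
t=29: (idle)
t=30: (idle)
t=31: (idle)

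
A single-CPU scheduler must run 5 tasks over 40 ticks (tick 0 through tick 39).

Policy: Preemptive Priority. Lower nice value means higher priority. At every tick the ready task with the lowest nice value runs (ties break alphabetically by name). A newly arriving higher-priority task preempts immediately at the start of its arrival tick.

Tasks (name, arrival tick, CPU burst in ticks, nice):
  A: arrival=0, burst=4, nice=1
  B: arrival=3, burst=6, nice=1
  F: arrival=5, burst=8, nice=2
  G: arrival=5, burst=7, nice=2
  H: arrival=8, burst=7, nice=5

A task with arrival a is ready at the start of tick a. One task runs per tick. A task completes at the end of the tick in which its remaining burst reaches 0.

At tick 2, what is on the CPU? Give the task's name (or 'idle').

t=0: ready={A} → run A
t=1: ready={A} → run A
t=2: ready={A} → run A
t=3: ready={A,B} → run A
t=4: ready={B} → run B
t=5: ready={B,F,G} → run B
t=6: ready={B,F,G} → run B
t=7: ready={B,F,G} → run B
t=8: ready={B,F,G,H} → run B
t=9: ready={B,F,G,H} → run B
t=10: ready={F,G,H} → run F
t=11: ready={F,G,H} → run F
t=12: ready={F,G,H} → run F
t=13: ready={F,G,H} → run F
t=14: ready={F,G,H} → run F
t=15: ready={F,G,H} → run F
t=16: ready={F,G,H} → run F
t=17: ready={F,G,H} → run F
t=18: ready={G,H} → run G
t=19: ready={G,H} → run G
t=20: ready={G,H} → run G
t=21: ready={G,H} → run G
t=22: ready={G,H} → run G
t=23: ready={G,H} → run G
t=24: ready={G,H} → run G
t=25: ready={H} → run H
t=26: ready={H} → run H
t=27: ready={H} → run H
t=28: ready={H} → run H
t=29: ready={H} → run H
t=30: ready={H} → run H
t=31: ready={H} → run H
t=32: (idle)
t=33: (idle)
t=34: (idle)
t=35: (idle)
t=36: (idle)
t=37: (idle)
t=38: (idle)
t=39: (idle)

running at tick 2 = A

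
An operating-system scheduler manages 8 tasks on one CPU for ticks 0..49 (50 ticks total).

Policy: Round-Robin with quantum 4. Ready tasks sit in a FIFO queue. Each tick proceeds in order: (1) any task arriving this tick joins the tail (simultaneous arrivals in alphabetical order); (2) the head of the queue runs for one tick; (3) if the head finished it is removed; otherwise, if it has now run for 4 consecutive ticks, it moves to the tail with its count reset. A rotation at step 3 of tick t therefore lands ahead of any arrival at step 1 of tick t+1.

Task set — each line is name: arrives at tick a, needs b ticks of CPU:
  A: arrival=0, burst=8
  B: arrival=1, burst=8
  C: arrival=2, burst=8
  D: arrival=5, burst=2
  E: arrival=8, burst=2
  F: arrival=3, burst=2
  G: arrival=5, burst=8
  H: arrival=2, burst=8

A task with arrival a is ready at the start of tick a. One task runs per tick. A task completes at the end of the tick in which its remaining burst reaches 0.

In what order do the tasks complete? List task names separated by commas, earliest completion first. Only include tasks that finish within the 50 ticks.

completion order = F, A, D, B, E, C, H, G

t=0: queue=[A] q_used=0 → run A
t=1: queue=[A,B] q_used=1 → run A
t=2: queue=[A,B,C,H] q_used=2 → run A
t=3: queue=[A,B,C,H,F] q_used=3 → run A
t=4: queue=[B,C,H,F,A] q_used=0 → run B
t=5: queue=[B,C,H,F,A,D,G] q_used=1 → run B
t=6: queue=[B,C,H,F,A,D,G] q_used=2 → run B
t=7: queue=[B,C,H,F,A,D,G] q_used=3 → run B
t=8: queue=[C,H,F,A,D,G,B,E] q_used=0 → run C
t=9: queue=[C,H,F,A,D,G,B,E] q_used=1 → run C
t=10: queue=[C,H,F,A,D,G,B,E] q_used=2 → run C
t=11: queue=[C,H,F,A,D,G,B,E] q_used=3 → run C
t=12: queue=[H,F,A,D,G,B,E,C] q_used=0 → run H
t=13: queue=[H,F,A,D,G,B,E,C] q_used=1 → run H
t=14: queue=[H,F,A,D,G,B,E,C] q_used=2 → run H
t=15: queue=[H,F,A,D,G,B,E,C] q_used=3 → run H
t=16: queue=[F,A,D,G,B,E,C,H] q_used=0 → run F
t=17: queue=[F,A,D,G,B,E,C,H] q_used=1 → run F
t=18: queue=[A,D,G,B,E,C,H] q_used=0 → run A
t=19: queue=[A,D,G,B,E,C,H] q_used=1 → run A
t=20: queue=[A,D,G,B,E,C,H] q_used=2 → run A
t=21: queue=[A,D,G,B,E,C,H] q_used=3 → run A
t=22: queue=[D,G,B,E,C,H] q_used=0 → run D
t=23: queue=[D,G,B,E,C,H] q_used=1 → run D
t=24: queue=[G,B,E,C,H] q_used=0 → run G
t=25: queue=[G,B,E,C,H] q_used=1 → run G
t=26: queue=[G,B,E,C,H] q_used=2 → run G
t=27: queue=[G,B,E,C,H] q_used=3 → run G
t=28: queue=[B,E,C,H,G] q_used=0 → run B
t=29: queue=[B,E,C,H,G] q_used=1 → run B
t=30: queue=[B,E,C,H,G] q_used=2 → run B
t=31: queue=[B,E,C,H,G] q_used=3 → run B
t=32: queue=[E,C,H,G] q_used=0 → run E
t=33: queue=[E,C,H,G] q_used=1 → run E
t=34: queue=[C,H,G] q_used=0 → run C
t=35: queue=[C,H,G] q_used=1 → run C
t=36: queue=[C,H,G] q_used=2 → run C
t=37: queue=[C,H,G] q_used=3 → run C
t=38: queue=[H,G] q_used=0 → run H
t=39: queue=[H,G] q_used=1 → run H
t=40: queue=[H,G] q_used=2 → run H
t=41: queue=[H,G] q_used=3 → run H
t=42: queue=[G] q_used=0 → run G
t=43: queue=[G] q_used=1 → run G
t=44: queue=[G] q_used=2 → run G
t=45: queue=[G] q_used=3 → run G
t=46: (idle)
t=47: (idle)
t=48: (idle)
t=49: (idle)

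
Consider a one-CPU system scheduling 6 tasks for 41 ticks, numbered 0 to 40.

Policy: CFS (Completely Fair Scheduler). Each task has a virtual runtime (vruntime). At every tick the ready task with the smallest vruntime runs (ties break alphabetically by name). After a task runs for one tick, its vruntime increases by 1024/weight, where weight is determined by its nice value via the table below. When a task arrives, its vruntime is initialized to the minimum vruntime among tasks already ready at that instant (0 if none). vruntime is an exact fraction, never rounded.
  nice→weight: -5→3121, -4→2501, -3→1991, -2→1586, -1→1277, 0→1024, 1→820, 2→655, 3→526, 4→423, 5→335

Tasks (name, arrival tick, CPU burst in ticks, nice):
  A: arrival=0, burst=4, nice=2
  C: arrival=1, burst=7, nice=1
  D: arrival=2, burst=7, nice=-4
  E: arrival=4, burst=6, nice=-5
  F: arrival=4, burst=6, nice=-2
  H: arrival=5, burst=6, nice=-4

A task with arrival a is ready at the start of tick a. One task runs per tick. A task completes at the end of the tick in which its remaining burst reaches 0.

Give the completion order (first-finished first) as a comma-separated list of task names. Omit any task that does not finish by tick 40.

t=0: vr[A=0] → run A
t=1: vr[A=1024/655 C=1024/655] → run A
t=2: vr[A=2048/655 C=1024/655 D=1024/655] → run C
t=3: vr[A=2048/655 C=15104/5371 D=1024/655] → run D
t=4: vr[A=2048/655 C=15104/5371 D=3231744/1638155 E=3231744/1638155 F=3231744/1638155] → run D
t=5: vr[A=2048/655 C=15104/5371 D=3902464/1638155 E=3231744/1638155 F=3231744/1638155 H=3231744/1638155] → run E
t=6: vr[A=2048/655 C=15104/5371 D=3902464/1638155 E=11763743744/5112681755 F=3231744/1638155 H=3231744/1638155] → run F
t=7: vr[A=2048/655 C=15104/5371 D=3902464/1638155 E=11763743744/5112681755 F=55762432/21296015 H=3231744/1638155] → run H
t=8: vr[A=2048/655 C=15104/5371 D=3902464/1638155 E=11763743744/5112681755 F=55762432/21296015 H=3902464/1638155] → run E
t=9: vr[A=2048/655 C=15104/5371 D=3902464/1638155 E=13441214464/5112681755 F=55762432/21296015 H=3902464/1638155] → run D
t=10: vr[A=2048/655 C=15104/5371 D=4573184/1638155 E=13441214464/5112681755 F=55762432/21296015 H=3902464/1638155] → run H
t=11: vr[A=2048/655 C=15104/5371 D=4573184/1638155 E=13441214464/5112681755 F=55762432/21296015 H=4573184/1638155] → run F
t=12: vr[A=2048/655 C=15104/5371 D=4573184/1638155 E=13441214464/5112681755 F=69512192/21296015 H=4573184/1638155] → run E
t=13: vr[A=2048/655 C=15104/5371 D=4573184/1638155 E=15118685184/5112681755 F=69512192/21296015 H=4573184/1638155] → run D
t=14: vr[A=2048/655 C=15104/5371 D=5243904/1638155 E=15118685184/5112681755 F=69512192/21296015 H=4573184/1638155] → run H
t=15: vr[A=2048/655 C=15104/5371 D=5243904/1638155 E=15118685184/5112681755 F=69512192/21296015 H=5243904/1638155] → run C
t=16: vr[A=2048/655 C=109056/26855 D=5243904/1638155 E=15118685184/5112681755 F=69512192/21296015 H=5243904/1638155] → run E
t=17: vr[A=2048/655 C=109056/26855 D=5243904/1638155 E=16796155904/5112681755 F=69512192/21296015 H=5243904/1638155] → run A
t=18: vr[A=3072/655 C=109056/26855 D=5243904/1638155 E=16796155904/5112681755 F=69512192/21296015 H=5243904/1638155] → run D
t=19: vr[A=3072/655 C=109056/26855 D=5914624/1638155 E=16796155904/5112681755 F=69512192/21296015 H=5243904/1638155] → run H
t=20: vr[A=3072/655 C=109056/26855 D=5914624/1638155 E=16796155904/5112681755 F=69512192/21296015 H=5914624/1638155] → run F
t=21: vr[A=3072/655 C=109056/26855 D=5914624/1638155 E=16796155904/5112681755 F=83261952/21296015 H=5914624/1638155] → run E
t=22: vr[A=3072/655 C=109056/26855 D=5914624/1638155 E=18473626624/5112681755 F=83261952/21296015 H=5914624/1638155] → run D
t=23: vr[A=3072/655 C=109056/26855 D=6585344/1638155 E=18473626624/5112681755 F=83261952/21296015 H=5914624/1638155] → run H
t=24: vr[A=3072/655 C=109056/26855 D=6585344/1638155 E=18473626624/5112681755 F=83261952/21296015 H=6585344/1638155] → run E
t=25: vr[A=3072/655 C=109056/26855 D=6585344/1638155 F=83261952/21296015 H=6585344/1638155] → run F
t=26: vr[A=3072/655 C=109056/26855 D=6585344/1638155 F=97011712/21296015 H=6585344/1638155] → run D
t=27: vr[A=3072/655 C=109056/26855 F=97011712/21296015 H=6585344/1638155] → run H
t=28: vr[A=3072/655 C=109056/26855 F=97011712/21296015] → run C
t=29: vr[A=3072/655 C=142592/26855 F=97011712/21296015] → run F
t=30: vr[A=3072/655 C=142592/26855 F=110761472/21296015] → run A
t=31: vr[C=142592/26855 F=110761472/21296015] → run F
t=32: vr[C=142592/26855] → run C
t=33: vr[C=176128/26855] → run C
t=34: vr[C=209664/26855] → run C
t=35: vr[C=48640/5371] → run C
t=36: (idle)
t=37: (idle)
t=38: (idle)
t=39: (idle)
t=40: (idle)

completion order = E, D, H, A, F, C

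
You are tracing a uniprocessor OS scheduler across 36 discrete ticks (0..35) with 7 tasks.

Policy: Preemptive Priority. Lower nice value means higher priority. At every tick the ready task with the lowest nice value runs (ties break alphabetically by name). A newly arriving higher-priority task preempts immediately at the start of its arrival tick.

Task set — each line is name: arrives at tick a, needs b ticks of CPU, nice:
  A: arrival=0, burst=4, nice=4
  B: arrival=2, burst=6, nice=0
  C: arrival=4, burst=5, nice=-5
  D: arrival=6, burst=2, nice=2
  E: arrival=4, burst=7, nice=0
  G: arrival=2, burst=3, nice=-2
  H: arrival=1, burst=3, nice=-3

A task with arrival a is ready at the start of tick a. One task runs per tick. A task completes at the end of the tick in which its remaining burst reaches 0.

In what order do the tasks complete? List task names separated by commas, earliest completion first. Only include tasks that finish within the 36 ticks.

t=0: ready={A} → run A
t=1: ready={A,H} → run H
t=2: ready={A,B,G,H} → run H
t=3: ready={A,B,G,H} → run H
t=4: ready={A,B,C,E,G} → run C
t=5: ready={A,B,C,E,G} → run C
t=6: ready={A,B,C,D,E,G} → run C
t=7: ready={A,B,C,D,E,G} → run C
t=8: ready={A,B,C,D,E,G} → run C
t=9: ready={A,B,D,E,G} → run G
t=10: ready={A,B,D,E,G} → run G
t=11: ready={A,B,D,E,G} → run G
t=12: ready={A,B,D,E} → run B
t=13: ready={A,B,D,E} → run B
t=14: ready={A,B,D,E} → run B
t=15: ready={A,B,D,E} → run B
t=16: ready={A,B,D,E} → run B
t=17: ready={A,B,D,E} → run B
t=18: ready={A,D,E} → run E
t=19: ready={A,D,E} → run E
t=20: ready={A,D,E} → run E
t=21: ready={A,D,E} → run E
t=22: ready={A,D,E} → run E
t=23: ready={A,D,E} → run E
t=24: ready={A,D,E} → run E
t=25: ready={A,D} → run D
t=26: ready={A,D} → run D
t=27: ready={A} → run A
t=28: ready={A} → run A
t=29: ready={A} → run A
t=30: (idle)
t=31: (idle)
t=32: (idle)
t=33: (idle)
t=34: (idle)
t=35: (idle)

completion order = H, C, G, B, E, D, A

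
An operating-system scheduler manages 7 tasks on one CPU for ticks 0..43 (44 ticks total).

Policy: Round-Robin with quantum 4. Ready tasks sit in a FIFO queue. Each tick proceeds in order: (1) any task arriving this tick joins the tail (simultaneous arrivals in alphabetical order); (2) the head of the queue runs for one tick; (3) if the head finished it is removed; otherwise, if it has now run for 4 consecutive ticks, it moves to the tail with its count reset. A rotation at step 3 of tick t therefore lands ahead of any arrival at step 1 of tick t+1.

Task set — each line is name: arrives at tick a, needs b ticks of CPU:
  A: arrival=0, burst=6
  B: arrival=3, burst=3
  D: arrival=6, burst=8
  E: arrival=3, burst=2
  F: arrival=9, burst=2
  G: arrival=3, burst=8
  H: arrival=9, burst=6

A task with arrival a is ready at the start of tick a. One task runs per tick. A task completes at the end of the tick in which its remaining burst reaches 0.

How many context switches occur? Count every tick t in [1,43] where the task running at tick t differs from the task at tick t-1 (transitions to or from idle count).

t=0: queue=[A] q_used=0 → run A
t=1: queue=[A] q_used=1 → run A
t=2: queue=[A] q_used=2 → run A
t=3: queue=[A,B,E,G] q_used=3 → run A
t=4: queue=[B,E,G,A] q_used=0 → run B
t=5: queue=[B,E,G,A] q_used=1 → run B
t=6: queue=[B,E,G,A,D] q_used=2 → run B
t=7: queue=[E,G,A,D] q_used=0 → run E
t=8: queue=[E,G,A,D] q_used=1 → run E
t=9: queue=[G,A,D,F,H] q_used=0 → run G
t=10: queue=[G,A,D,F,H] q_used=1 → run G
t=11: queue=[G,A,D,F,H] q_used=2 → run G
t=12: queue=[G,A,D,F,H] q_used=3 → run G
t=13: queue=[A,D,F,H,G] q_used=0 → run A
t=14: queue=[A,D,F,H,G] q_used=1 → run A
t=15: queue=[D,F,H,G] q_used=0 → run D
t=16: queue=[D,F,H,G] q_used=1 → run D
t=17: queue=[D,F,H,G] q_used=2 → run D
t=18: queue=[D,F,H,G] q_used=3 → run D
t=19: queue=[F,H,G,D] q_used=0 → run F
t=20: queue=[F,H,G,D] q_used=1 → run F
t=21: queue=[H,G,D] q_used=0 → run H
t=22: queue=[H,G,D] q_used=1 → run H
t=23: queue=[H,G,D] q_used=2 → run H
t=24: queue=[H,G,D] q_used=3 → run H
t=25: queue=[G,D,H] q_used=0 → run G
t=26: queue=[G,D,H] q_used=1 → run G
t=27: queue=[G,D,H] q_used=2 → run G
t=28: queue=[G,D,H] q_used=3 → run G
t=29: queue=[D,H] q_used=0 → run D
t=30: queue=[D,H] q_used=1 → run D
t=31: queue=[D,H] q_used=2 → run D
t=32: queue=[D,H] q_used=3 → run D
t=33: queue=[H] q_used=0 → run H
t=34: queue=[H] q_used=1 → run H
t=35: (idle)
t=36: (idle)
t=37: (idle)
t=38: (idle)
t=39: (idle)
t=40: (idle)
t=41: (idle)
t=42: (idle)
t=43: (idle)

context switches = 11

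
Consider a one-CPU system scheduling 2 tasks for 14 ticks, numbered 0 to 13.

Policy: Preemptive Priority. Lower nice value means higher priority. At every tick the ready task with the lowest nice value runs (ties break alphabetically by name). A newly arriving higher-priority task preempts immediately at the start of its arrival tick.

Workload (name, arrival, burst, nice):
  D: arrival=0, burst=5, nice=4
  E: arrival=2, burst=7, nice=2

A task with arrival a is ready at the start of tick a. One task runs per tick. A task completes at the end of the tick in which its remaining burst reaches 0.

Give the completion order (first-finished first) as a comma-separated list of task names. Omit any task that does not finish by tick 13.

t=0: ready={D} → run D
t=1: ready={D} → run D
t=2: ready={D,E} → run E
t=3: ready={D,E} → run E
t=4: ready={D,E} → run E
t=5: ready={D,E} → run E
t=6: ready={D,E} → run E
t=7: ready={D,E} → run E
t=8: ready={D,E} → run E
t=9: ready={D} → run D
t=10: ready={D} → run D
t=11: ready={D} → run D
t=12: (idle)
t=13: (idle)

completion order = E, D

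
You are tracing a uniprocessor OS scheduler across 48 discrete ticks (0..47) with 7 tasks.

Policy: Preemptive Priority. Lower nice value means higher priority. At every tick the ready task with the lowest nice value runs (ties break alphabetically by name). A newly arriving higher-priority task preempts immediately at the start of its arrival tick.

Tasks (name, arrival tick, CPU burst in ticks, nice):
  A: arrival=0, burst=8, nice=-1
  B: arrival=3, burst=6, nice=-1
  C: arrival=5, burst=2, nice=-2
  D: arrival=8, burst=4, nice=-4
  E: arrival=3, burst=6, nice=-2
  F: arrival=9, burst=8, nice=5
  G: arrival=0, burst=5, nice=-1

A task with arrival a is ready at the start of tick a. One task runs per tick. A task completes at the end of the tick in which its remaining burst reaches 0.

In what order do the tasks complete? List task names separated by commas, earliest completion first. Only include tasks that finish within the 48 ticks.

completion order = C, D, E, A, B, G, F

t=0: ready={A,G} → run A
t=1: ready={A,G} → run A
t=2: ready={A,G} → run A
t=3: ready={A,B,E,G} → run E
t=4: ready={A,B,E,G} → run E
t=5: ready={A,B,C,E,G} → run C
t=6: ready={A,B,C,E,G} → run C
t=7: ready={A,B,E,G} → run E
t=8: ready={A,B,D,E,G} → run D
t=9: ready={A,B,D,E,F,G} → run D
t=10: ready={A,B,D,E,F,G} → run D
t=11: ready={A,B,D,E,F,G} → run D
t=12: ready={A,B,E,F,G} → run E
t=13: ready={A,B,E,F,G} → run E
t=14: ready={A,B,E,F,G} → run E
t=15: ready={A,B,F,G} → run A
t=16: ready={A,B,F,G} → run A
t=17: ready={A,B,F,G} → run A
t=18: ready={A,B,F,G} → run A
t=19: ready={A,B,F,G} → run A
t=20: ready={B,F,G} → run B
t=21: ready={B,F,G} → run B
t=22: ready={B,F,G} → run B
t=23: ready={B,F,G} → run B
t=24: ready={B,F,G} → run B
t=25: ready={B,F,G} → run B
t=26: ready={F,G} → run G
t=27: ready={F,G} → run G
t=28: ready={F,G} → run G
t=29: ready={F,G} → run G
t=30: ready={F,G} → run G
t=31: ready={F} → run F
t=32: ready={F} → run F
t=33: ready={F} → run F
t=34: ready={F} → run F
t=35: ready={F} → run F
t=36: ready={F} → run F
t=37: ready={F} → run F
t=38: ready={F} → run F
t=39: (idle)
t=40: (idle)
t=41: (idle)
t=42: (idle)
t=43: (idle)
t=44: (idle)
t=45: (idle)
t=46: (idle)
t=47: (idle)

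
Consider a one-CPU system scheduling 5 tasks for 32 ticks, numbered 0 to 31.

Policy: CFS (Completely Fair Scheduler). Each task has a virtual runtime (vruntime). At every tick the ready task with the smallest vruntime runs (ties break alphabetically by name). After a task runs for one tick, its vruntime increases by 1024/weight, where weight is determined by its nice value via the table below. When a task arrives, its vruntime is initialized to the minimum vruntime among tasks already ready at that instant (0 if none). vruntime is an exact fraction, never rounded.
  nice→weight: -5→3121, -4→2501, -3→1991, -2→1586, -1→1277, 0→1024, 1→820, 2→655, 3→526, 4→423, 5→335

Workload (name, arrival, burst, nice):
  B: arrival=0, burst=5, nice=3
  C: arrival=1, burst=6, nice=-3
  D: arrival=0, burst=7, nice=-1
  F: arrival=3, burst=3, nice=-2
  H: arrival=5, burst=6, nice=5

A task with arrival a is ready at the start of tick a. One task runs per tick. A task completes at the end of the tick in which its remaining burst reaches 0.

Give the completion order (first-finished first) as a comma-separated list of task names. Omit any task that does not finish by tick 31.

t=0: vr[B=0 D=0] → run B
t=1: vr[B=512/263 C=0 D=0] → run C
t=2: vr[B=512/263 C=1024/1991 D=0] → run D
t=3: vr[B=512/263 C=1024/1991 D=1024/1277 F=1024/1991] → run C
t=4: vr[B=512/263 C=2048/1991 D=1024/1277 F=1024/1991] → run F
t=5: vr[B=512/263 C=2048/1991 D=1024/1277 F=1831424/1578863 H=1024/1277] → run D
t=6: vr[B=512/263 C=2048/1991 D=2048/1277 F=1831424/1578863 H=1024/1277] → run H
t=7: vr[B=512/263 C=2048/1991 D=2048/1277 F=1831424/1578863 H=1650688/427795] → run C
t=8: vr[B=512/263 C=3072/1991 D=2048/1277 F=1831424/1578863 H=1650688/427795] → run F
t=9: vr[B=512/263 C=3072/1991 D=2048/1277 F=2850816/1578863 H=1650688/427795] → run C
t=10: vr[B=512/263 C=4096/1991 D=2048/1277 F=2850816/1578863 H=1650688/427795] → run D
t=11: vr[B=512/263 C=4096/1991 D=3072/1277 F=2850816/1578863 H=1650688/427795] → run F
t=12: vr[B=512/263 C=4096/1991 D=3072/1277 H=1650688/427795] → run B
t=13: vr[B=1024/263 C=4096/1991 D=3072/1277 H=1650688/427795] → run C
t=14: vr[B=1024/263 C=5120/1991 D=3072/1277 H=1650688/427795] → run D
t=15: vr[B=1024/263 C=5120/1991 D=4096/1277 H=1650688/427795] → run C
t=16: vr[B=1024/263 D=4096/1277 H=1650688/427795] → run D
t=17: vr[B=1024/263 D=5120/1277 H=1650688/427795] → run H
t=18: vr[B=1024/263 D=5120/1277 H=2958336/427795] → run B
t=19: vr[B=1536/263 D=5120/1277 H=2958336/427795] → run D
t=20: vr[B=1536/263 D=6144/1277 H=2958336/427795] → run D
t=21: vr[B=1536/263 H=2958336/427795] → run B
t=22: vr[B=2048/263 H=2958336/427795] → run H
t=23: vr[B=2048/263 H=4265984/427795] → run B
t=24: vr[H=4265984/427795] → run H
t=25: vr[H=5573632/427795] → run H
t=26: vr[H=1376256/85559] → run H
t=27: (idle)
t=28: (idle)
t=29: (idle)
t=30: (idle)
t=31: (idle)

completion order = F, C, D, B, H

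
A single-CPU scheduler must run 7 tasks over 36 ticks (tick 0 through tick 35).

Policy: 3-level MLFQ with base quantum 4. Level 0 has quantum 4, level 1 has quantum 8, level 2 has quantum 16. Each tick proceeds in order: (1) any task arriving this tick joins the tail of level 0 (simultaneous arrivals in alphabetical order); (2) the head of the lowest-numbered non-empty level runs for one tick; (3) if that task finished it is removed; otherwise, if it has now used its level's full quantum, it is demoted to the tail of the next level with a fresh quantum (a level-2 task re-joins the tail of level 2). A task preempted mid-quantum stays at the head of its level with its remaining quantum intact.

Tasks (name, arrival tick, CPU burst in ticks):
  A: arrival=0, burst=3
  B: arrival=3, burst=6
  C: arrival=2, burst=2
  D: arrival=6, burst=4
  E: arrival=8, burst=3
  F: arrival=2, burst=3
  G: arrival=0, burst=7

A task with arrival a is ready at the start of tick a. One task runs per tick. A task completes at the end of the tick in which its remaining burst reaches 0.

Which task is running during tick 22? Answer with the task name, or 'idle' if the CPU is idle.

running at tick 22 = E

t=0: L0/L1/L2 = AG/-/- → run A
t=1: L0/L1/L2 = AG/-/- → run A
t=2: L0/L1/L2 = AGCF/-/- → run A
t=3: L0/L1/L2 = GCFB/-/- → run G
t=4: L0/L1/L2 = GCFB/-/- → run G
t=5: L0/L1/L2 = GCFB/-/- → run G
t=6: L0/L1/L2 = GCFBD/-/- → run G
t=7: L0/L1/L2 = CFBD/G/- → run C
t=8: L0/L1/L2 = CFBDE/G/- → run C
t=9: L0/L1/L2 = FBDE/G/- → run F
t=10: L0/L1/L2 = FBDE/G/- → run F
t=11: L0/L1/L2 = FBDE/G/- → run F
t=12: L0/L1/L2 = BDE/G/- → run B
t=13: L0/L1/L2 = BDE/G/- → run B
t=14: L0/L1/L2 = BDE/G/- → run B
t=15: L0/L1/L2 = BDE/G/- → run B
t=16: L0/L1/L2 = DE/GB/- → run D
t=17: L0/L1/L2 = DE/GB/- → run D
t=18: L0/L1/L2 = DE/GB/- → run D
t=19: L0/L1/L2 = DE/GB/- → run D
t=20: L0/L1/L2 = E/GB/- → run E
t=21: L0/L1/L2 = E/GB/- → run E
t=22: L0/L1/L2 = E/GB/- → run E
t=23: L0/L1/L2 = -/GB/- → run G
t=24: L0/L1/L2 = -/GB/- → run G
t=25: L0/L1/L2 = -/GB/- → run G
t=26: L0/L1/L2 = -/B/- → run B
t=27: L0/L1/L2 = -/B/- → run B
t=28: (idle)
t=29: (idle)
t=30: (idle)
t=31: (idle)
t=32: (idle)
t=33: (idle)
t=34: (idle)
t=35: (idle)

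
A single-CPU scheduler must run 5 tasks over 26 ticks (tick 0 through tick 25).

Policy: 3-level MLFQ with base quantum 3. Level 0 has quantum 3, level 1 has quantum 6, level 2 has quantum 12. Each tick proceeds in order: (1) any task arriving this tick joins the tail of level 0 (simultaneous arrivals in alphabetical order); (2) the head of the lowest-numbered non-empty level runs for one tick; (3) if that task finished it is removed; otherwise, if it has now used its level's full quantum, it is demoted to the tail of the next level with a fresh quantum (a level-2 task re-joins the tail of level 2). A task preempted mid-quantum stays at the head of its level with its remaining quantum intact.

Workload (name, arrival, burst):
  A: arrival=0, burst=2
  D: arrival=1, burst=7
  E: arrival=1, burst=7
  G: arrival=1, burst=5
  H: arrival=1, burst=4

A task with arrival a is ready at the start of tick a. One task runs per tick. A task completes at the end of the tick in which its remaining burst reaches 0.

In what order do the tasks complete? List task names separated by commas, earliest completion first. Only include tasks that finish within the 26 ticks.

completion order = A, D, E, G, H

t=0: L0/L1/L2 = A/-/- → run A
t=1: L0/L1/L2 = ADEGH/-/- → run A
t=2: L0/L1/L2 = DEGH/-/- → run D
t=3: L0/L1/L2 = DEGH/-/- → run D
t=4: L0/L1/L2 = DEGH/-/- → run D
t=5: L0/L1/L2 = EGH/D/- → run E
t=6: L0/L1/L2 = EGH/D/- → run E
t=7: L0/L1/L2 = EGH/D/- → run E
t=8: L0/L1/L2 = GH/DE/- → run G
t=9: L0/L1/L2 = GH/DE/- → run G
t=10: L0/L1/L2 = GH/DE/- → run G
t=11: L0/L1/L2 = H/DEG/- → run H
t=12: L0/L1/L2 = H/DEG/- → run H
t=13: L0/L1/L2 = H/DEG/- → run H
t=14: L0/L1/L2 = -/DEGH/- → run D
t=15: L0/L1/L2 = -/DEGH/- → run D
t=16: L0/L1/L2 = -/DEGH/- → run D
t=17: L0/L1/L2 = -/DEGH/- → run D
t=18: L0/L1/L2 = -/EGH/- → run E
t=19: L0/L1/L2 = -/EGH/- → run E
t=20: L0/L1/L2 = -/EGH/- → run E
t=21: L0/L1/L2 = -/EGH/- → run E
t=22: L0/L1/L2 = -/GH/- → run G
t=23: L0/L1/L2 = -/GH/- → run G
t=24: L0/L1/L2 = -/H/- → run H
t=25: (idle)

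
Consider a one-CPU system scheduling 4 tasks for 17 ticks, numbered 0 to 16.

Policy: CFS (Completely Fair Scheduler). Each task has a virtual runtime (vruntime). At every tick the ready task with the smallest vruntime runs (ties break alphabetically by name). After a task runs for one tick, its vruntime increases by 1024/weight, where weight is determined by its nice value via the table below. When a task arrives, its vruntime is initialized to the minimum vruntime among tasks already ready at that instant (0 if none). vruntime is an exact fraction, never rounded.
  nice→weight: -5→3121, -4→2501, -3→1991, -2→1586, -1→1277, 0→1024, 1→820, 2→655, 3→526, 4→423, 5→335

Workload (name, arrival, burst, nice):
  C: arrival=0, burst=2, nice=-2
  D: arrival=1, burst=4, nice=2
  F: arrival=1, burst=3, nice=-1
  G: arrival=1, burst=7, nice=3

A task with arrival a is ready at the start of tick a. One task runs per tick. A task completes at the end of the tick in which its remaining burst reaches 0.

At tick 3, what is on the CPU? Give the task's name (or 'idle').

t=0: vr[C=0] → run C
t=1: vr[C=512/793 D=512/793 F=512/793 G=512/793] → run C
t=2: vr[D=512/793 F=512/793 G=512/793] → run D
t=3: vr[D=1147392/519415 F=512/793 G=512/793] → run F
t=4: vr[D=1147392/519415 F=1465856/1012661 G=512/793] → run G
t=5: vr[D=1147392/519415 F=1465856/1012661 G=540672/208559] → run F
t=6: vr[D=1147392/519415 F=2277888/1012661 G=540672/208559] → run D
t=7: vr[D=1959424/519415 F=2277888/1012661 G=540672/208559] → run F
t=8: vr[D=1959424/519415 G=540672/208559] → run G
t=9: vr[D=1959424/519415 G=946688/208559] → run D
t=10: vr[D=2771456/519415 G=946688/208559] → run G
t=11: vr[D=2771456/519415 G=1352704/208559] → run D
t=12: vr[G=1352704/208559] → run G
t=13: vr[G=1758720/208559] → run G
t=14: vr[G=2164736/208559] → run G
t=15: vr[G=2570752/208559] → run G
t=16: (idle)

running at tick 3 = F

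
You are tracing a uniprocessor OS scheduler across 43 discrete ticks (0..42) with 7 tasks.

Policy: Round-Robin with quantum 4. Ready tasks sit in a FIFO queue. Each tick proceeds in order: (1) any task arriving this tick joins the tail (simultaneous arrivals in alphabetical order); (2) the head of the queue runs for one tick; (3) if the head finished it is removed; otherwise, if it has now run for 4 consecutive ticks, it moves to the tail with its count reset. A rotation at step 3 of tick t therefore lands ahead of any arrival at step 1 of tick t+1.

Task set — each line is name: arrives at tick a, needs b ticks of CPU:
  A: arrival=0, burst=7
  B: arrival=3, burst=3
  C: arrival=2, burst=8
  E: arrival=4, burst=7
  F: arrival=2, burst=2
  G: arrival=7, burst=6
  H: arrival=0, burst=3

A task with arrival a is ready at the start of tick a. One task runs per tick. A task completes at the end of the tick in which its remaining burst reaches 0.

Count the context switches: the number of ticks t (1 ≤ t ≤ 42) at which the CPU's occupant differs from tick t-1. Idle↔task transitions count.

t=0: queue=[A,H] q_used=0 → run A
t=1: queue=[A,H] q_used=1 → run A
t=2: queue=[A,H,C,F] q_used=2 → run A
t=3: queue=[A,H,C,F,B] q_used=3 → run A
t=4: queue=[H,C,F,B,A,E] q_used=0 → run H
t=5: queue=[H,C,F,B,A,E] q_used=1 → run H
t=6: queue=[H,C,F,B,A,E] q_used=2 → run H
t=7: queue=[C,F,B,A,E,G] q_used=0 → run C
t=8: queue=[C,F,B,A,E,G] q_used=1 → run C
t=9: queue=[C,F,B,A,E,G] q_used=2 → run C
t=10: queue=[C,F,B,A,E,G] q_used=3 → run C
t=11: queue=[F,B,A,E,G,C] q_used=0 → run F
t=12: queue=[F,B,A,E,G,C] q_used=1 → run F
t=13: queue=[B,A,E,G,C] q_used=0 → run B
t=14: queue=[B,A,E,G,C] q_used=1 → run B
t=15: queue=[B,A,E,G,C] q_used=2 → run B
t=16: queue=[A,E,G,C] q_used=0 → run A
t=17: queue=[A,E,G,C] q_used=1 → run A
t=18: queue=[A,E,G,C] q_used=2 → run A
t=19: queue=[E,G,C] q_used=0 → run E
t=20: queue=[E,G,C] q_used=1 → run E
t=21: queue=[E,G,C] q_used=2 → run E
t=22: queue=[E,G,C] q_used=3 → run E
t=23: queue=[G,C,E] q_used=0 → run G
t=24: queue=[G,C,E] q_used=1 → run G
t=25: queue=[G,C,E] q_used=2 → run G
t=26: queue=[G,C,E] q_used=3 → run G
t=27: queue=[C,E,G] q_used=0 → run C
t=28: queue=[C,E,G] q_used=1 → run C
t=29: queue=[C,E,G] q_used=2 → run C
t=30: queue=[C,E,G] q_used=3 → run C
t=31: queue=[E,G] q_used=0 → run E
t=32: queue=[E,G] q_used=1 → run E
t=33: queue=[E,G] q_used=2 → run E
t=34: queue=[G] q_used=0 → run G
t=35: queue=[G] q_used=1 → run G
t=36: (idle)
t=37: (idle)
t=38: (idle)
t=39: (idle)
t=40: (idle)
t=41: (idle)
t=42: (idle)

context switches = 11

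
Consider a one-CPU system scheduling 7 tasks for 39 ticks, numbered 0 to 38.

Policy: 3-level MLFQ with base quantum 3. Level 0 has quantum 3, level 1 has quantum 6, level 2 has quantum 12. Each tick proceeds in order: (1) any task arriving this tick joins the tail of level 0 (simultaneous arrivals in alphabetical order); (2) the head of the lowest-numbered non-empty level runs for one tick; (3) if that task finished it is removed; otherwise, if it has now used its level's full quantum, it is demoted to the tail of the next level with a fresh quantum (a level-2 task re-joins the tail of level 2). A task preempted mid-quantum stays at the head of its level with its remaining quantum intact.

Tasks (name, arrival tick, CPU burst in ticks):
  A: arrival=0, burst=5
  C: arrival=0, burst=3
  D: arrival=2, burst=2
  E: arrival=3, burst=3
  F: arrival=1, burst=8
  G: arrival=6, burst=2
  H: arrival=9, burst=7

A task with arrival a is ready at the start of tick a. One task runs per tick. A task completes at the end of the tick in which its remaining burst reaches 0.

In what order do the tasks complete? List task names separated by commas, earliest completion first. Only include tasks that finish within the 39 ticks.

completion order = C, D, E, G, A, F, H

t=0: L0/L1/L2 = AC/-/- → run A
t=1: L0/L1/L2 = ACF/-/- → run A
t=2: L0/L1/L2 = ACFD/-/- → run A
t=3: L0/L1/L2 = CFDE/A/- → run C
t=4: L0/L1/L2 = CFDE/A/- → run C
t=5: L0/L1/L2 = CFDE/A/- → run C
t=6: L0/L1/L2 = FDEG/A/- → run F
t=7: L0/L1/L2 = FDEG/A/- → run F
t=8: L0/L1/L2 = FDEG/A/- → run F
t=9: L0/L1/L2 = DEGH/AF/- → run D
t=10: L0/L1/L2 = DEGH/AF/- → run D
t=11: L0/L1/L2 = EGH/AF/- → run E
t=12: L0/L1/L2 = EGH/AF/- → run E
t=13: L0/L1/L2 = EGH/AF/- → run E
t=14: L0/L1/L2 = GH/AF/- → run G
t=15: L0/L1/L2 = GH/AF/- → run G
t=16: L0/L1/L2 = H/AF/- → run H
t=17: L0/L1/L2 = H/AF/- → run H
t=18: L0/L1/L2 = H/AF/- → run H
t=19: L0/L1/L2 = -/AFH/- → run A
t=20: L0/L1/L2 = -/AFH/- → run A
t=21: L0/L1/L2 = -/FH/- → run F
t=22: L0/L1/L2 = -/FH/- → run F
t=23: L0/L1/L2 = -/FH/- → run F
t=24: L0/L1/L2 = -/FH/- → run F
t=25: L0/L1/L2 = -/FH/- → run F
t=26: L0/L1/L2 = -/H/- → run H
t=27: L0/L1/L2 = -/H/- → run H
t=28: L0/L1/L2 = -/H/- → run H
t=29: L0/L1/L2 = -/H/- → run H
t=30: (idle)
t=31: (idle)
t=32: (idle)
t=33: (idle)
t=34: (idle)
t=35: (idle)
t=36: (idle)
t=37: (idle)
t=38: (idle)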